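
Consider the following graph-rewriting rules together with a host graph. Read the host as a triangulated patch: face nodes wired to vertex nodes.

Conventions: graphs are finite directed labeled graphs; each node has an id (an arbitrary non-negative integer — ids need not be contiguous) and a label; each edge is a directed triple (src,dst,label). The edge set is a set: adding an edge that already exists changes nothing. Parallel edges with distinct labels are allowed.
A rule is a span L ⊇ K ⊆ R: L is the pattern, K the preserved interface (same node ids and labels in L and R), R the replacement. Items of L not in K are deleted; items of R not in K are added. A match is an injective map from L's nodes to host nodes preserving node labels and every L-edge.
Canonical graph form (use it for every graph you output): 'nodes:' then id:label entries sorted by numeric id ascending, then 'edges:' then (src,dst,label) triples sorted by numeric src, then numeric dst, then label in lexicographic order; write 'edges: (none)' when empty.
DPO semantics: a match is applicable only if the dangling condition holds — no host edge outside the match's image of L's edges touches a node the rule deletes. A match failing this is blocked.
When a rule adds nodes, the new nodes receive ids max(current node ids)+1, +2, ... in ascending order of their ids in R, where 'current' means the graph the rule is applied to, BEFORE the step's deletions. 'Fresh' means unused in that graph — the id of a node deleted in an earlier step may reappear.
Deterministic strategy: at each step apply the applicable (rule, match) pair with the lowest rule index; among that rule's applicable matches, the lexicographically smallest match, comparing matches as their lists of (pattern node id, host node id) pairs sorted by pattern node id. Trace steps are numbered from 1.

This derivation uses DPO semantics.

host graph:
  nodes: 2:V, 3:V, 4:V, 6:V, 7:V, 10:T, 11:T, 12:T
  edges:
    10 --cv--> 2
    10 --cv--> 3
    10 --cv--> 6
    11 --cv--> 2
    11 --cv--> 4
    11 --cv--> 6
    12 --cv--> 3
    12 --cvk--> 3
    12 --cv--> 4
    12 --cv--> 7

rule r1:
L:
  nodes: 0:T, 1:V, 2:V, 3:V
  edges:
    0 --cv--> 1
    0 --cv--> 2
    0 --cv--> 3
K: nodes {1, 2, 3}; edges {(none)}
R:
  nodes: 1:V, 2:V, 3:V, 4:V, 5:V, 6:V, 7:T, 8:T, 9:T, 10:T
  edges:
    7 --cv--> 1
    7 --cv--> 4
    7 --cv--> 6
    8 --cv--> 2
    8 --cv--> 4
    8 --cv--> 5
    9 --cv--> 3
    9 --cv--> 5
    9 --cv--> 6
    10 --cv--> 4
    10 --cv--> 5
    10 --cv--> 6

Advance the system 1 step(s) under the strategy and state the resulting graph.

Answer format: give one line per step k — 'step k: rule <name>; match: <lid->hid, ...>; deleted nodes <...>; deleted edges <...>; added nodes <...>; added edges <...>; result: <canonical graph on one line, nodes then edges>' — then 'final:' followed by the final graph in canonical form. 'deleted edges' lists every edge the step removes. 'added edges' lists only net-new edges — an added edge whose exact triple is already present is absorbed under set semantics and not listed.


step 1: rule r1; match: 0->10, 1->2, 2->3, 3->6; deleted nodes 10; deleted edges (10,2,cv); (10,3,cv); (10,6,cv); added nodes 13, 14, 15, 16, 17, 18, 19; added edges (16,2,cv); (16,13,cv); (16,15,cv); (17,3,cv); (17,13,cv); (17,14,cv); (18,6,cv); (18,14,cv); (18,15,cv); (19,13,cv); (19,14,cv); (19,15,cv); result: nodes: 2:V, 3:V, 4:V, 6:V, 7:V, 11:T, 12:T, 13:V, 14:V, 15:V, 16:T, 17:T, 18:T, 19:T edges: (11,2,cv); (11,4,cv); (11,6,cv); (12,3,cv); (12,3,cvk); (12,4,cv); (12,7,cv); (16,2,cv); (16,13,cv); (16,15,cv); (17,3,cv); (17,13,cv); (17,14,cv); (18,6,cv); (18,14,cv); (18,15,cv); (19,13,cv); (19,14,cv); (19,15,cv)
final:
nodes: 2:V, 3:V, 4:V, 6:V, 7:V, 11:T, 12:T, 13:V, 14:V, 15:V, 16:T, 17:T, 18:T, 19:T
edges: (11,2,cv); (11,4,cv); (11,6,cv); (12,3,cv); (12,3,cvk); (12,4,cv); (12,7,cv); (16,2,cv); (16,13,cv); (16,15,cv); (17,3,cv); (17,13,cv); (17,14,cv); (18,6,cv); (18,14,cv); (18,15,cv); (19,13,cv); (19,14,cv); (19,15,cv)


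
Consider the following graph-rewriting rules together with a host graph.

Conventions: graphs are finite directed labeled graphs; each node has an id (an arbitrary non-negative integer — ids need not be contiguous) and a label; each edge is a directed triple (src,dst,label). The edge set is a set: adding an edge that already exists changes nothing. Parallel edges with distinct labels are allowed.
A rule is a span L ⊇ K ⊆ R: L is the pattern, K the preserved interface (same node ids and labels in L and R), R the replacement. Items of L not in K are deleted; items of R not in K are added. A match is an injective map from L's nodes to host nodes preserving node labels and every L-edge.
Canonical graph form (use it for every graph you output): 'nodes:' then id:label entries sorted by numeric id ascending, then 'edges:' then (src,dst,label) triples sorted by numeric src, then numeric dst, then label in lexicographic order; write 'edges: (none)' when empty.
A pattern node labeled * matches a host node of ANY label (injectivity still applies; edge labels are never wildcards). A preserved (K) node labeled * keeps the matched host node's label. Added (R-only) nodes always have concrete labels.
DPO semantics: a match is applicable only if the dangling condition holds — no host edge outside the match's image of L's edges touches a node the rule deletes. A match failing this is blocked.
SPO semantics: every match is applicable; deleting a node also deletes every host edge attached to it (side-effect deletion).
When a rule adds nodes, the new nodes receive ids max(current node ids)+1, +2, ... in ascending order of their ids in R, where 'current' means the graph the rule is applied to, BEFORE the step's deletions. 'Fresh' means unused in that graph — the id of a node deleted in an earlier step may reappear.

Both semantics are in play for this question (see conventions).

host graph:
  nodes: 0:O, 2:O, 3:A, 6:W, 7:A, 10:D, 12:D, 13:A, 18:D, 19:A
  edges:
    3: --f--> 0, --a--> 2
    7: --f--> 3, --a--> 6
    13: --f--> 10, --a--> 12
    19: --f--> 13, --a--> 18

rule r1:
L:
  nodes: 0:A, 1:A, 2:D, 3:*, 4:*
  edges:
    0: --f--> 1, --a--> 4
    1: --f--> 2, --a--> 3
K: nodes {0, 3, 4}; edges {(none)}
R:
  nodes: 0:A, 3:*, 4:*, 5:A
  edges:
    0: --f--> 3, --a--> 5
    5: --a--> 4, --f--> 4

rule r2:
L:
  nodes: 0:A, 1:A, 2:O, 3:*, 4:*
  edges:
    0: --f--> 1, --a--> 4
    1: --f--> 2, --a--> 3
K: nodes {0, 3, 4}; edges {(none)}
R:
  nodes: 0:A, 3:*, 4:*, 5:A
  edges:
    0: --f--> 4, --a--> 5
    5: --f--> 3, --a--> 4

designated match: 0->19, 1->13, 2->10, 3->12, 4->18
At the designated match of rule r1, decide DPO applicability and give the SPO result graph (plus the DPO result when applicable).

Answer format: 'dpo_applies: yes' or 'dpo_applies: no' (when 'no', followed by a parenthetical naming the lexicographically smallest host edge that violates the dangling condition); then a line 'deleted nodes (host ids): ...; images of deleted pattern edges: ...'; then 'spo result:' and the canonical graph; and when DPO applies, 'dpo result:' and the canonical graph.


dpo_applies: yes
deleted nodes (host ids): 10, 13; images of deleted pattern edges: (13,10,f); (13,12,a); (19,13,f); (19,18,a)
spo result:
nodes: 0:O, 2:O, 3:A, 6:W, 7:A, 12:D, 18:D, 19:A, 20:A
edges: (3,0,f); (3,2,a); (7,3,f); (7,6,a); (19,12,f); (19,20,a); (20,18,a); (20,18,f)
dpo result:
nodes: 0:O, 2:O, 3:A, 6:W, 7:A, 12:D, 18:D, 19:A, 20:A
edges: (3,0,f); (3,2,a); (7,3,f); (7,6,a); (19,12,f); (19,20,a); (20,18,a); (20,18,f)


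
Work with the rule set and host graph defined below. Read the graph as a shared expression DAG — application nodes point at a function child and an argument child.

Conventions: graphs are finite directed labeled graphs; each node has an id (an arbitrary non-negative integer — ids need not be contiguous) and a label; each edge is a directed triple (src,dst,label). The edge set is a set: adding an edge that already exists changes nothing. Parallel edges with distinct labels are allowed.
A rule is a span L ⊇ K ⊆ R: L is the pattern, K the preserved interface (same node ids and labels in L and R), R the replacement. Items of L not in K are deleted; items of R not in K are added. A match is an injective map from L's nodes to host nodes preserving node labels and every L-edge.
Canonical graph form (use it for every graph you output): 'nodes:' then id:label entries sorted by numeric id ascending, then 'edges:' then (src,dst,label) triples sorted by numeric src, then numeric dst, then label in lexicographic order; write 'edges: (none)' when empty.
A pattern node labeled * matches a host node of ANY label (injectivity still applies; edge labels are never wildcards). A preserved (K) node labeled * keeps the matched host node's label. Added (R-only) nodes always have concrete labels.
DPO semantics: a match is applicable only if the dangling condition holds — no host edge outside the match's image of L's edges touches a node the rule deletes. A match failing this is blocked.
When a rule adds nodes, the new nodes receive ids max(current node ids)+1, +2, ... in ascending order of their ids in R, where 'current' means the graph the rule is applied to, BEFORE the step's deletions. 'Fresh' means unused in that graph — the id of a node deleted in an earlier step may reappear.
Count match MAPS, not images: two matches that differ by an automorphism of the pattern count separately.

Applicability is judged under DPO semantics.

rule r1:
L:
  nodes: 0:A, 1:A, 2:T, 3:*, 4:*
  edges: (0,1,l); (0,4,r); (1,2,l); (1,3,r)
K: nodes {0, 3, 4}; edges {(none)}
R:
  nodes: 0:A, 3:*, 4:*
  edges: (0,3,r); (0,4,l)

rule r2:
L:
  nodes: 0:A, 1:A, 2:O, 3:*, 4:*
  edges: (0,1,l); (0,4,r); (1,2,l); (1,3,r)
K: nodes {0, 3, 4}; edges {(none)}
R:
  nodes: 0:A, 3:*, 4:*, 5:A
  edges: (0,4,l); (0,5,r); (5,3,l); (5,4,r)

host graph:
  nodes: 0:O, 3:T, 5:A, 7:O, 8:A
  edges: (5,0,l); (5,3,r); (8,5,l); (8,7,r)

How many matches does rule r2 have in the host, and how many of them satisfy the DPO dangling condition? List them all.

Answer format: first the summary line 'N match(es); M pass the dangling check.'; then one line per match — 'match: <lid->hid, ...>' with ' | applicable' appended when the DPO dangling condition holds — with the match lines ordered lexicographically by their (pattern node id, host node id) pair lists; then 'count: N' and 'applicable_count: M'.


1 match(es); 1 pass the dangling check.
match: 0->8, 1->5, 2->0, 3->3, 4->7 | applicable
count: 1
applicable_count: 1


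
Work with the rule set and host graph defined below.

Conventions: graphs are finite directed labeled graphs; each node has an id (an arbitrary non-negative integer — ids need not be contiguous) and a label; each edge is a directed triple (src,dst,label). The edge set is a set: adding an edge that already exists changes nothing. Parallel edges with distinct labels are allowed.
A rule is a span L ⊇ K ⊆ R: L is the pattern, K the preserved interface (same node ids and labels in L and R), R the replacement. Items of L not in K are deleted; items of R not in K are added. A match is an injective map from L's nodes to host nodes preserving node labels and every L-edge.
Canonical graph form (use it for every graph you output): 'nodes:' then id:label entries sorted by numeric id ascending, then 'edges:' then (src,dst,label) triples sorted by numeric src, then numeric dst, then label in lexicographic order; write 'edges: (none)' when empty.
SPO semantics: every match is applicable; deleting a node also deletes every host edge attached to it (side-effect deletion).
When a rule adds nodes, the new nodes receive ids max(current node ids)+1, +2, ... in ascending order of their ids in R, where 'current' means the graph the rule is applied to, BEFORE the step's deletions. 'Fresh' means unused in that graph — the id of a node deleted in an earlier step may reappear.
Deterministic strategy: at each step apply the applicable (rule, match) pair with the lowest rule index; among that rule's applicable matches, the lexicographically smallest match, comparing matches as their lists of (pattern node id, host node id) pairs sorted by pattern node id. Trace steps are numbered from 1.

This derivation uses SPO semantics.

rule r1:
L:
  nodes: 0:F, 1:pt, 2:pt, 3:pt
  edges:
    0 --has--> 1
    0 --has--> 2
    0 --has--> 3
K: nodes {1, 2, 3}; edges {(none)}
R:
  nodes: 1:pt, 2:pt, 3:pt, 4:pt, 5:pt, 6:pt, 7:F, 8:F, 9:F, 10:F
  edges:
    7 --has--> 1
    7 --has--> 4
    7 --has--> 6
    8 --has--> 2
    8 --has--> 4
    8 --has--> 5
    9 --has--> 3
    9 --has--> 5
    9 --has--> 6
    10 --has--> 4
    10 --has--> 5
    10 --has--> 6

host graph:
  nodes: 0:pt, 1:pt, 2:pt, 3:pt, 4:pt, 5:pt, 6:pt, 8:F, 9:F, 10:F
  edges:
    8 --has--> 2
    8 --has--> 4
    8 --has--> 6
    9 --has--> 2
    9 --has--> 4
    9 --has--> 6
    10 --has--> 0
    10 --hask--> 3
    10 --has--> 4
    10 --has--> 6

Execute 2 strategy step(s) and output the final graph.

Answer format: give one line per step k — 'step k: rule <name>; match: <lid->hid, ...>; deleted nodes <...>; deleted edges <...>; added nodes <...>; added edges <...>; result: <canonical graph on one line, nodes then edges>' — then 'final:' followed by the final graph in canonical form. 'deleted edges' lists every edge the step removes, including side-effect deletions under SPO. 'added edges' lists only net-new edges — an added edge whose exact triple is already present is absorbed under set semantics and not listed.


step 1: rule r1; match: 0->8, 1->2, 2->4, 3->6; deleted nodes 8; deleted edges (8,2,has); (8,4,has); (8,6,has); added nodes 11, 12, 13, 14, 15, 16, 17; added edges (14,2,has); (14,11,has); (14,13,has); (15,4,has); (15,11,has); (15,12,has); (16,6,has); (16,12,has); (16,13,has); (17,11,has); (17,12,has); (17,13,has); result: nodes: 0:pt, 1:pt, 2:pt, 3:pt, 4:pt, 5:pt, 6:pt, 9:F, 10:F, 11:pt, 12:pt, 13:pt, 14:F, 15:F, 16:F, 17:F edges: (9,2,has); (9,4,has); (9,6,has); (10,0,has); (10,3,hask); (10,4,has); (10,6,has); (14,2,has); (14,11,has); (14,13,has); (15,4,has); (15,11,has); (15,12,has); (16,6,has); (16,12,has); (16,13,has); (17,11,has); (17,12,has); (17,13,has)
step 2: rule r1; match: 0->9, 1->2, 2->4, 3->6; deleted nodes 9; deleted edges (9,2,has); (9,4,has); (9,6,has); added nodes 18, 19, 20, 21, 22, 23, 24; added edges (21,2,has); (21,18,has); (21,20,has); (22,4,has); (22,18,has); (22,19,has); (23,6,has); (23,19,has); (23,20,has); (24,18,has); (24,19,has); (24,20,has); result: nodes: 0:pt, 1:pt, 2:pt, 3:pt, 4:pt, 5:pt, 6:pt, 10:F, 11:pt, 12:pt, 13:pt, 14:F, 15:F, 16:F, 17:F, 18:pt, 19:pt, 20:pt, 21:F, 22:F, 23:F, 24:F edges: (10,0,has); (10,3,hask); (10,4,has); (10,6,has); (14,2,has); (14,11,has); (14,13,has); (15,4,has); (15,11,has); (15,12,has); (16,6,has); (16,12,has); (16,13,has); (17,11,has); (17,12,has); (17,13,has); (21,2,has); (21,18,has); (21,20,has); (22,4,has); (22,18,has); (22,19,has); (23,6,has); (23,19,has); (23,20,has); (24,18,has); (24,19,has); (24,20,has)
final:
nodes: 0:pt, 1:pt, 2:pt, 3:pt, 4:pt, 5:pt, 6:pt, 10:F, 11:pt, 12:pt, 13:pt, 14:F, 15:F, 16:F, 17:F, 18:pt, 19:pt, 20:pt, 21:F, 22:F, 23:F, 24:F
edges: (10,0,has); (10,3,hask); (10,4,has); (10,6,has); (14,2,has); (14,11,has); (14,13,has); (15,4,has); (15,11,has); (15,12,has); (16,6,has); (16,12,has); (16,13,has); (17,11,has); (17,12,has); (17,13,has); (21,2,has); (21,18,has); (21,20,has); (22,4,has); (22,18,has); (22,19,has); (23,6,has); (23,19,has); (23,20,has); (24,18,has); (24,19,has); (24,20,has)


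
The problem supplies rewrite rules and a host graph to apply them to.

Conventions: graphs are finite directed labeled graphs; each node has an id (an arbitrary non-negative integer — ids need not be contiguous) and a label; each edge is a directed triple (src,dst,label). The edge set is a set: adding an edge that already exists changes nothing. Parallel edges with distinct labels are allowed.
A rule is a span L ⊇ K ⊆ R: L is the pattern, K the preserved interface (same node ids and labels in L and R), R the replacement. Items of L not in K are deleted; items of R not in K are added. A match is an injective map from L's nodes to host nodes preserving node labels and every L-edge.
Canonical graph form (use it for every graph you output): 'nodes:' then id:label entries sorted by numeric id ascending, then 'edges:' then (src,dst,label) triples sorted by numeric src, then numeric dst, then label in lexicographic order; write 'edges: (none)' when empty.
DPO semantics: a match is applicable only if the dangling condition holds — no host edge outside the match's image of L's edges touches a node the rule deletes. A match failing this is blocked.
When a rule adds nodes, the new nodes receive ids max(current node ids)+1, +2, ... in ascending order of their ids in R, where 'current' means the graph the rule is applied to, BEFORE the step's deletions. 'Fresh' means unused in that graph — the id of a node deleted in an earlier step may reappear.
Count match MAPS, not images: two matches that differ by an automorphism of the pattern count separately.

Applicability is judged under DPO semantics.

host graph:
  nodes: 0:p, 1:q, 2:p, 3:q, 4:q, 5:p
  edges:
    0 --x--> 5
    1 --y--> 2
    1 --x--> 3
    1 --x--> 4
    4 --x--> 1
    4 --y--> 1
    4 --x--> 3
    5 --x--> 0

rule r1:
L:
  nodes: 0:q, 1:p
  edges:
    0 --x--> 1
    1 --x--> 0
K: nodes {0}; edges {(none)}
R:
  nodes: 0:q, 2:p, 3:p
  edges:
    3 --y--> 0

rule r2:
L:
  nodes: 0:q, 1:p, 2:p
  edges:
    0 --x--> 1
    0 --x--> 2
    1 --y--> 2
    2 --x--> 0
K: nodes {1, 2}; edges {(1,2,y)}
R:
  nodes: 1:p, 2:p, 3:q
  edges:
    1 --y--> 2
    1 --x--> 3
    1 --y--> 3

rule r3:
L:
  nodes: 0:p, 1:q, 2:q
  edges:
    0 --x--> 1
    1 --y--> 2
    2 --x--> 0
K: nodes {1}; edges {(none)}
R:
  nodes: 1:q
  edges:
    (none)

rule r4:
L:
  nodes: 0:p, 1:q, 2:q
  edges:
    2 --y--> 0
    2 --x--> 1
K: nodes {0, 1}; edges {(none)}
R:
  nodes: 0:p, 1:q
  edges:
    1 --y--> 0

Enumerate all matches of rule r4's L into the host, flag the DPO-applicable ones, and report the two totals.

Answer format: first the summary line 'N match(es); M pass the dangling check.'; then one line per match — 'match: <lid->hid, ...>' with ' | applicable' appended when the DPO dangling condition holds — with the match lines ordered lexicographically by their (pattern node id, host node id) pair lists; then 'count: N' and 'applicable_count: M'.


2 match(es); 0 pass the dangling check.
match: 0->2, 1->3, 2->1
match: 0->2, 1->4, 2->1
count: 2
applicable_count: 0


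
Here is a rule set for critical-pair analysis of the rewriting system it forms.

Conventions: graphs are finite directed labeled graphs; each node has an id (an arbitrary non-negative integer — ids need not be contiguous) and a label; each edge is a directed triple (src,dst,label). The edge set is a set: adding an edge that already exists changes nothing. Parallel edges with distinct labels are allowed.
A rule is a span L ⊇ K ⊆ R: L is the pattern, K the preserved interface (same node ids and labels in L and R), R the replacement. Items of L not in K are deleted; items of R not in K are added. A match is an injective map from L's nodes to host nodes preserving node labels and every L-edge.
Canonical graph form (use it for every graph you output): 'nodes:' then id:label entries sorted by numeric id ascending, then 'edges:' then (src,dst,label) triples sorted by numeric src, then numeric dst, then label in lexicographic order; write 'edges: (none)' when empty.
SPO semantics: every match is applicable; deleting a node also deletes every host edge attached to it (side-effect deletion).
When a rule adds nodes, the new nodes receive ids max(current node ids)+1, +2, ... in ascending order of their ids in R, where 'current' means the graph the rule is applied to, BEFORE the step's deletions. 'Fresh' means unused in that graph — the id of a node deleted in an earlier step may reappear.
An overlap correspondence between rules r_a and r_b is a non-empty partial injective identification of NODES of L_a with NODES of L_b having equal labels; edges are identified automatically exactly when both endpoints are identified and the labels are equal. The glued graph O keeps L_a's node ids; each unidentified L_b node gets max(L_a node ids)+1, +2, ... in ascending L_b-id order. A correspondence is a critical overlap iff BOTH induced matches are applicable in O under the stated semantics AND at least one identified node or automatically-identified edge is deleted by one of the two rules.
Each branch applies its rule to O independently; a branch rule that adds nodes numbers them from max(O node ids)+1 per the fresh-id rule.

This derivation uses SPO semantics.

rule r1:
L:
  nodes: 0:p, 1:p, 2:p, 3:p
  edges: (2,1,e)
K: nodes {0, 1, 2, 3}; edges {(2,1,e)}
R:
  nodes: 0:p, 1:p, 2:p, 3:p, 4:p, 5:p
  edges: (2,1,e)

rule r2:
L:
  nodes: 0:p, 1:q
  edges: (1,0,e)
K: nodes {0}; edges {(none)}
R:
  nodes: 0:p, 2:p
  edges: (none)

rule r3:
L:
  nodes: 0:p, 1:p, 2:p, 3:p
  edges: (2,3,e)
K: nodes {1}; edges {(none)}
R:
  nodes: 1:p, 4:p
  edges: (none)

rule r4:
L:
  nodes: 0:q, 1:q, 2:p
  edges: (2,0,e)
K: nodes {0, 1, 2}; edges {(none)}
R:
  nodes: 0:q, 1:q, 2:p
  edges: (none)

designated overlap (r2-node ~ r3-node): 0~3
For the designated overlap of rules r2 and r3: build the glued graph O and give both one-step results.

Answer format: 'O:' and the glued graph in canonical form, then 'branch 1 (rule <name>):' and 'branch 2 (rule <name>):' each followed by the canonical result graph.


O:
nodes: 0:p, 1:q, 2:p, 3:p, 4:p
edges: (1,0,e); (4,0,e)
branch 1 (rule r2):
nodes: 0:p, 2:p, 3:p, 4:p, 5:p
edges: (4,0,e)
branch 2 (rule r3):
nodes: 1:q, 3:p, 5:p
edges: (none)


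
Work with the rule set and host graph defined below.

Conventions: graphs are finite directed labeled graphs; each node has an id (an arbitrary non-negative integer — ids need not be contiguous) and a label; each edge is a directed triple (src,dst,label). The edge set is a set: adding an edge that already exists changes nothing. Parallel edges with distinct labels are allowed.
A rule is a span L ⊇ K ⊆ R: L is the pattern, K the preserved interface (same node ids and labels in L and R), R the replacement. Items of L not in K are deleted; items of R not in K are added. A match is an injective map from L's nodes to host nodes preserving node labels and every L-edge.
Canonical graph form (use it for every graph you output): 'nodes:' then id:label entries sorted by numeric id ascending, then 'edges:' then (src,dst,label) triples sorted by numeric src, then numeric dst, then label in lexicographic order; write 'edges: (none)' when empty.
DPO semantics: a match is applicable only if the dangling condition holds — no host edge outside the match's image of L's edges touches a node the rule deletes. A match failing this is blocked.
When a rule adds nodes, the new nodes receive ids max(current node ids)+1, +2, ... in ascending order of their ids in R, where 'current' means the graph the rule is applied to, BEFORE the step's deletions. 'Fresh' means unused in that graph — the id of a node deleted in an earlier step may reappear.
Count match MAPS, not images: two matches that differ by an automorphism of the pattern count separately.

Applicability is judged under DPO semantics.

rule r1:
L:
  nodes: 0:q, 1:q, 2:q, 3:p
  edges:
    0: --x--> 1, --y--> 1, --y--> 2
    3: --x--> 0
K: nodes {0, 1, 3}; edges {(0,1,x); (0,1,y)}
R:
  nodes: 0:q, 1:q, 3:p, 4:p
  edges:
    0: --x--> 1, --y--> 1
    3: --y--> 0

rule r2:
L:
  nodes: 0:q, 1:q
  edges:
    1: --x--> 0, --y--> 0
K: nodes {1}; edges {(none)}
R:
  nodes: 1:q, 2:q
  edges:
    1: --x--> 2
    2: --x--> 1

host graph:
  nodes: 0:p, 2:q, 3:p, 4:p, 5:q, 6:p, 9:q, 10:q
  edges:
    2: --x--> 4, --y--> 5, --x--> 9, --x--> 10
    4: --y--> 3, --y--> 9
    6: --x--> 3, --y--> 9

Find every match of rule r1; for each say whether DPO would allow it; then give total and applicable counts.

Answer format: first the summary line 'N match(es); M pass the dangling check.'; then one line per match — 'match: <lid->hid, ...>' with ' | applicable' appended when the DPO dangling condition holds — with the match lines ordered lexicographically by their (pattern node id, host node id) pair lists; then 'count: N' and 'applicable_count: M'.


0 match(es); 0 pass the dangling check.
count: 0
applicable_count: 0


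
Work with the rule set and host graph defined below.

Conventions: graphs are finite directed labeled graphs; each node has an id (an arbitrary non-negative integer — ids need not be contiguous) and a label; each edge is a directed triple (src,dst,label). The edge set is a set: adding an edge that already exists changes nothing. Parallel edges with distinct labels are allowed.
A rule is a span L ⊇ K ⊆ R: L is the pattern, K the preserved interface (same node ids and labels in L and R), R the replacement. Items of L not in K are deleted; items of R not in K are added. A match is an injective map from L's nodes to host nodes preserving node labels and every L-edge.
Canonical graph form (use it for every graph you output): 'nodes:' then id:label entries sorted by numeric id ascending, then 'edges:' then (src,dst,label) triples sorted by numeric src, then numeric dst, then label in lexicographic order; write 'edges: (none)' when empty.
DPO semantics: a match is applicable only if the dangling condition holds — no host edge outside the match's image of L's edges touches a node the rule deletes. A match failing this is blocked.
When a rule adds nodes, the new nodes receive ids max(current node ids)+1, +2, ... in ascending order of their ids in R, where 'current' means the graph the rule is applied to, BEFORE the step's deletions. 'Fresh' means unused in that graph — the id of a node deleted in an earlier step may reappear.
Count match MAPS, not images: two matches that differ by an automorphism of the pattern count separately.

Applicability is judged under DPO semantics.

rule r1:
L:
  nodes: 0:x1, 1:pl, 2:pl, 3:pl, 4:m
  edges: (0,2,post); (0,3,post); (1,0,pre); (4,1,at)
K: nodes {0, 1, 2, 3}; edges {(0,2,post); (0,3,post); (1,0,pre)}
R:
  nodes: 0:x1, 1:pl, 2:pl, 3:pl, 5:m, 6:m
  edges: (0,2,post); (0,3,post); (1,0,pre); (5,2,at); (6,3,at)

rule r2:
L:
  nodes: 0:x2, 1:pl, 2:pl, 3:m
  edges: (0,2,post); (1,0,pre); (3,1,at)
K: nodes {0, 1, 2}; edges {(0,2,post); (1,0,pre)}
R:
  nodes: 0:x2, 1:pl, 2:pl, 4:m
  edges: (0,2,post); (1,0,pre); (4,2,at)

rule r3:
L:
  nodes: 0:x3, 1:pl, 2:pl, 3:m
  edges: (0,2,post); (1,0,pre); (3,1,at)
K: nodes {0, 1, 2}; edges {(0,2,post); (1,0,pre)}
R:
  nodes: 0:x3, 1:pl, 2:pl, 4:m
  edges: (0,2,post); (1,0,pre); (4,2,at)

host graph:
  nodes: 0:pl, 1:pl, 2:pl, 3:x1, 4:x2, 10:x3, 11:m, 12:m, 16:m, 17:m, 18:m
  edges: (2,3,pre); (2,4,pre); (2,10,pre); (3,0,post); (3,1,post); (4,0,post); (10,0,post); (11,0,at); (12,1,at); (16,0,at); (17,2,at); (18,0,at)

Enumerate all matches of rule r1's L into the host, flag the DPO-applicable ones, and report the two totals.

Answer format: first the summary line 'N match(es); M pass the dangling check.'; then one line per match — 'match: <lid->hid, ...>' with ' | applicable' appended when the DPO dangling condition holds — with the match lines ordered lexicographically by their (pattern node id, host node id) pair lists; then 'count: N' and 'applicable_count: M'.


2 match(es); 2 pass the dangling check.
match: 0->3, 1->2, 2->0, 3->1, 4->17 | applicable
match: 0->3, 1->2, 2->1, 3->0, 4->17 | applicable
count: 2
applicable_count: 2


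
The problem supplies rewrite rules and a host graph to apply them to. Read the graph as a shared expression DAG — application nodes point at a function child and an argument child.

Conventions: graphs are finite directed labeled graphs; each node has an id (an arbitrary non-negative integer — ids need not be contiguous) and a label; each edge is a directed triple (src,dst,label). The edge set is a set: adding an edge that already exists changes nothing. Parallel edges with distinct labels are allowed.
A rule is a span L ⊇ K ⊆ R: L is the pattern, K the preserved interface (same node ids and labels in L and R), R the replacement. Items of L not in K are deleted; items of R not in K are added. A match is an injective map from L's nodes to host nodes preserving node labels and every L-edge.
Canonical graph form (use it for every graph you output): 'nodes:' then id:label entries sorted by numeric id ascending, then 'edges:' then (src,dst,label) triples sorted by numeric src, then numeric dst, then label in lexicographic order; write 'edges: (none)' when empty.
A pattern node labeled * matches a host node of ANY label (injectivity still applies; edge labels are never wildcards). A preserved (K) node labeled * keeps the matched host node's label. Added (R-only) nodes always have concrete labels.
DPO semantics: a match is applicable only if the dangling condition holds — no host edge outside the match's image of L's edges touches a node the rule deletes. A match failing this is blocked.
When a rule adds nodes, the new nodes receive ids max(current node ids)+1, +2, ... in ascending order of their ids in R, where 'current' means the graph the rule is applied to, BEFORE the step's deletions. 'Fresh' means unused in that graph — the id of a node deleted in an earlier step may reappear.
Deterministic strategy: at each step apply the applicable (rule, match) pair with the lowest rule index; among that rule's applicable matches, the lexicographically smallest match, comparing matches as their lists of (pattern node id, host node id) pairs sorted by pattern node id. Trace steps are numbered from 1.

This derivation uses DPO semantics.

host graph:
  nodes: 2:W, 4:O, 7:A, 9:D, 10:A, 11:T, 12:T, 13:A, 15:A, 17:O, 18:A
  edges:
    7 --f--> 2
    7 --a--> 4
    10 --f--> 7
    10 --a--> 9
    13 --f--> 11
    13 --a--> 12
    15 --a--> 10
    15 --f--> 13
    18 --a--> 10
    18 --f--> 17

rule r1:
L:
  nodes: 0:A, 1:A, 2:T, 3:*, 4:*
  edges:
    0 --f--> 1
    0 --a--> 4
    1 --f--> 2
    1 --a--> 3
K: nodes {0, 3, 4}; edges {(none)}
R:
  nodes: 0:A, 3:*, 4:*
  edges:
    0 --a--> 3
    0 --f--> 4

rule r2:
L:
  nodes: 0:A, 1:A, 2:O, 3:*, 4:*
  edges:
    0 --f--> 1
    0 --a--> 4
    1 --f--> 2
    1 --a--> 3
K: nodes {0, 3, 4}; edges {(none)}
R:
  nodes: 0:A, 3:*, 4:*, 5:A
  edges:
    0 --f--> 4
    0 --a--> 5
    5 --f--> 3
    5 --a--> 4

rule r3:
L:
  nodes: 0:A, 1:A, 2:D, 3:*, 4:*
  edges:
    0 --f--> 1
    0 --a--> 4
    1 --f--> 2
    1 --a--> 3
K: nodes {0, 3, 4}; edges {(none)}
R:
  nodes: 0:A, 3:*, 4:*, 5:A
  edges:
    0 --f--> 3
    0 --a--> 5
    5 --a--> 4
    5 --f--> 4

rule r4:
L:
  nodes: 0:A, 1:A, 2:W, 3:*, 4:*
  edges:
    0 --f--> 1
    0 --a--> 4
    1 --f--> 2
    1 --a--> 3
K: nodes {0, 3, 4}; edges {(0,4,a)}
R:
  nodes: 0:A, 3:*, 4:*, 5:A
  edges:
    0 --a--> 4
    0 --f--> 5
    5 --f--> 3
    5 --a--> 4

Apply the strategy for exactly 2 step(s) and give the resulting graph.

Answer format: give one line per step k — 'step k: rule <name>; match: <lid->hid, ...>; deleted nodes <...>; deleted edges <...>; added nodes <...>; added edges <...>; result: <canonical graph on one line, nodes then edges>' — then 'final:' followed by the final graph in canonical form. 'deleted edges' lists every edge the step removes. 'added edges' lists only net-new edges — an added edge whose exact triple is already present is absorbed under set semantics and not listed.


step 1: rule r1; match: 0->15, 1->13, 2->11, 3->12, 4->10; deleted nodes 11, 13; deleted edges (13,11,f); (13,12,a); (15,10,a); (15,13,f); added nodes (none); added edges (15,10,f); (15,12,a); result: nodes: 2:W, 4:O, 7:A, 9:D, 10:A, 12:T, 15:A, 17:O, 18:A edges: (7,2,f); (7,4,a); (10,7,f); (10,9,a); (15,10,f); (15,12,a); (18,10,a); (18,17,f)
step 2: rule r4; match: 0->10, 1->7, 2->2, 3->4, 4->9; deleted nodes 2, 7; deleted edges (7,2,f); (7,4,a); (10,7,f); added nodes 19; added edges (10,19,f); (19,4,f); (19,9,a); result: nodes: 4:O, 9:D, 10:A, 12:T, 15:A, 17:O, 18:A, 19:A edges: (10,9,a); (10,19,f); (15,10,f); (15,12,a); (18,10,a); (18,17,f); (19,4,f); (19,9,a)
final:
nodes: 4:O, 9:D, 10:A, 12:T, 15:A, 17:O, 18:A, 19:A
edges: (10,9,a); (10,19,f); (15,10,f); (15,12,a); (18,10,a); (18,17,f); (19,4,f); (19,9,a)


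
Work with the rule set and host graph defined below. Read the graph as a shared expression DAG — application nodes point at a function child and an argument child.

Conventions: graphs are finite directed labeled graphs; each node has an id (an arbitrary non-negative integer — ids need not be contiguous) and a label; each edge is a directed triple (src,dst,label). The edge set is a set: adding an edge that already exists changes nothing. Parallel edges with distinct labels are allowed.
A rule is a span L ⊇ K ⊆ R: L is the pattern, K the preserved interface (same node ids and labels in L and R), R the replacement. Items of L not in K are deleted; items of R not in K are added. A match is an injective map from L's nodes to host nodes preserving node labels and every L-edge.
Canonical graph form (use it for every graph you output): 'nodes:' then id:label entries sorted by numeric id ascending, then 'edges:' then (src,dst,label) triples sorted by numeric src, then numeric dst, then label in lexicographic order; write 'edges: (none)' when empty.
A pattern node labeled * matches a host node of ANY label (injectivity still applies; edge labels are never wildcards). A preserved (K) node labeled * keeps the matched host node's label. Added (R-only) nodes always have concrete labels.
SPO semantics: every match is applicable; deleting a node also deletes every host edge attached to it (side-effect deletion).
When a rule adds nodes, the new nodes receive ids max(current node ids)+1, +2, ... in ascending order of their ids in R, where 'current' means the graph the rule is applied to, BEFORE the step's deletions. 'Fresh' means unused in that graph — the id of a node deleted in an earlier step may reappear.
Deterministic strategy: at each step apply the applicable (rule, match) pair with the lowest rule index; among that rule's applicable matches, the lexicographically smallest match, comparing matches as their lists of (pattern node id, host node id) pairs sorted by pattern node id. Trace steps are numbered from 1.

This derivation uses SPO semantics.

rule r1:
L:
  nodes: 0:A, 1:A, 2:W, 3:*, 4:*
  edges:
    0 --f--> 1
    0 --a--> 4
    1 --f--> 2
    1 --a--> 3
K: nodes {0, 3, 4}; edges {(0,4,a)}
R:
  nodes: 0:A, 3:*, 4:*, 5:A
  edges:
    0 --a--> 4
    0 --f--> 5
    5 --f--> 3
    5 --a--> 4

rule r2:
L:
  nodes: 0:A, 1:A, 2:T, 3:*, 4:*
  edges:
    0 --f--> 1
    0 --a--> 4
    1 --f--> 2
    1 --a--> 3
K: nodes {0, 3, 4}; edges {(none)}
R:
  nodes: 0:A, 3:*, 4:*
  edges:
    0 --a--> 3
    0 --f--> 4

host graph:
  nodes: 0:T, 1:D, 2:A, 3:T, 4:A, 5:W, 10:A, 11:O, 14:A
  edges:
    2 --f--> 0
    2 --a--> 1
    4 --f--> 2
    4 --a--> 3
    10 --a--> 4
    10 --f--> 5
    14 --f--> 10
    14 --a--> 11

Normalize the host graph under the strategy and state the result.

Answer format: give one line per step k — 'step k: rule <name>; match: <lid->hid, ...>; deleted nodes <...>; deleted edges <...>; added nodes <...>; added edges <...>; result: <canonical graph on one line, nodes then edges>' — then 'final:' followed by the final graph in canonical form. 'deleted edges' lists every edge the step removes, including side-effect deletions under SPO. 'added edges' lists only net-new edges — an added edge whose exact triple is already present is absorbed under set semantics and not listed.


step 1: rule r1; match: 0->14, 1->10, 2->5, 3->4, 4->11; deleted nodes 5, 10; deleted edges (10,4,a); (10,5,f); (14,10,f); added nodes 15; added edges (14,15,f); (15,4,f); (15,11,a); result: nodes: 0:T, 1:D, 2:A, 3:T, 4:A, 11:O, 14:A, 15:A edges: (2,0,f); (2,1,a); (4,2,f); (4,3,a); (14,11,a); (14,15,f); (15,4,f); (15,11,a)
step 2: rule r2; match: 0->4, 1->2, 2->0, 3->1, 4->3; deleted nodes 0, 2; deleted edges (2,0,f); (2,1,a); (4,2,f); (4,3,a); added nodes (none); added edges (4,1,a); (4,3,f); result: nodes: 1:D, 3:T, 4:A, 11:O, 14:A, 15:A edges: (4,1,a); (4,3,f); (14,11,a); (14,15,f); (15,4,f); (15,11,a)
step 3: rule r2; match: 0->15, 1->4, 2->3, 3->1, 4->11; deleted nodes 3, 4; deleted edges (4,1,a); (4,3,f); (15,4,f); (15,11,a); added nodes (none); added edges (15,1,a); (15,11,f); result: nodes: 1:D, 11:O, 14:A, 15:A edges: (14,11,a); (14,15,f); (15,1,a); (15,11,f)
final:
nodes: 1:D, 11:O, 14:A, 15:A
edges: (14,11,a); (14,15,f); (15,1,a); (15,11,f)


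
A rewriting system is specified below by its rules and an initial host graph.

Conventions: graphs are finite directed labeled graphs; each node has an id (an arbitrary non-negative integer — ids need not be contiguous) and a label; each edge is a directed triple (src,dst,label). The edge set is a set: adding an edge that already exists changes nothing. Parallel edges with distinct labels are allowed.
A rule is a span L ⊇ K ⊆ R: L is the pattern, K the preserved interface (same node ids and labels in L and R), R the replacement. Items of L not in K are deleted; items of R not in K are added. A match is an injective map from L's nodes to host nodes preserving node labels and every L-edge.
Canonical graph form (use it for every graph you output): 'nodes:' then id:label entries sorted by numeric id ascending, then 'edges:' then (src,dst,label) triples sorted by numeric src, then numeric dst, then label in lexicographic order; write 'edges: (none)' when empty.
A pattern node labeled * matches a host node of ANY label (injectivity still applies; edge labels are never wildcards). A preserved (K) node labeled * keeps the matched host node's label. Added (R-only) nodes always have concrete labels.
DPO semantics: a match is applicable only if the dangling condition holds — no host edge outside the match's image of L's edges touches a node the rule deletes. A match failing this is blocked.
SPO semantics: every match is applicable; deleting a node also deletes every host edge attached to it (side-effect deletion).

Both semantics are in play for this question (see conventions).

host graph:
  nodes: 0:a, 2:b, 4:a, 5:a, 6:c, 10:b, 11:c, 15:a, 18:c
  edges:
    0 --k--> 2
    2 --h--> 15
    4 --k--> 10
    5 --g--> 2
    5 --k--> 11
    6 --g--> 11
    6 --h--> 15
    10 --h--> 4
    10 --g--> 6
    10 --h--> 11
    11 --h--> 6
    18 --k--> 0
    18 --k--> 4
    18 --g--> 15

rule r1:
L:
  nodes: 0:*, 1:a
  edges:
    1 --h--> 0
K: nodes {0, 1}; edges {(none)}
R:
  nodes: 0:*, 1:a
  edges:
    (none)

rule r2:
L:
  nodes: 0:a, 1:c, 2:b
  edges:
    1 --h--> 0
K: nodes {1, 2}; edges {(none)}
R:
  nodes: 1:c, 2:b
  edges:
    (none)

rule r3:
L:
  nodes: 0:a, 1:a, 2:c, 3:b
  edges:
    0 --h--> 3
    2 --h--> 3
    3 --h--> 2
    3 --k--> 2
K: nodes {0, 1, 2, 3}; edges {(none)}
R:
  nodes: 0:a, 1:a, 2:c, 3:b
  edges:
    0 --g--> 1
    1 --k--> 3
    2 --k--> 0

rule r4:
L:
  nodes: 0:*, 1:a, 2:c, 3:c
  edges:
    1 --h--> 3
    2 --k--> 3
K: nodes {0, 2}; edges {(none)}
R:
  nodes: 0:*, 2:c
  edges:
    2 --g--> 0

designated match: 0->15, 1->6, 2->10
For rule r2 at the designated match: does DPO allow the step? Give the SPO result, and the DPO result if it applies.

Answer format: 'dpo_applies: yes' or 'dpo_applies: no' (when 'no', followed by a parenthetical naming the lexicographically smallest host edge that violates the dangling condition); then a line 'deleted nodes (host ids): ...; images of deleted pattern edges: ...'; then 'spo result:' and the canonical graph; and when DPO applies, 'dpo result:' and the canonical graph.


dpo_applies: no
(the rule deletes node 15, which keeps host edge (2,15,h) outside the match image — the dangling condition fails, DPO blocks; SPO proceeds and side-deletes such edges)
deleted nodes (host ids): 15; images of deleted pattern edges: (6,15,h)
spo result:
nodes: 0:a, 2:b, 4:a, 5:a, 6:c, 10:b, 11:c, 18:c
edges: (0,2,k); (4,10,k); (5,2,g); (5,11,k); (6,11,g); (10,4,h); (10,6,g); (10,11,h); (11,6,h); (18,0,k); (18,4,k)


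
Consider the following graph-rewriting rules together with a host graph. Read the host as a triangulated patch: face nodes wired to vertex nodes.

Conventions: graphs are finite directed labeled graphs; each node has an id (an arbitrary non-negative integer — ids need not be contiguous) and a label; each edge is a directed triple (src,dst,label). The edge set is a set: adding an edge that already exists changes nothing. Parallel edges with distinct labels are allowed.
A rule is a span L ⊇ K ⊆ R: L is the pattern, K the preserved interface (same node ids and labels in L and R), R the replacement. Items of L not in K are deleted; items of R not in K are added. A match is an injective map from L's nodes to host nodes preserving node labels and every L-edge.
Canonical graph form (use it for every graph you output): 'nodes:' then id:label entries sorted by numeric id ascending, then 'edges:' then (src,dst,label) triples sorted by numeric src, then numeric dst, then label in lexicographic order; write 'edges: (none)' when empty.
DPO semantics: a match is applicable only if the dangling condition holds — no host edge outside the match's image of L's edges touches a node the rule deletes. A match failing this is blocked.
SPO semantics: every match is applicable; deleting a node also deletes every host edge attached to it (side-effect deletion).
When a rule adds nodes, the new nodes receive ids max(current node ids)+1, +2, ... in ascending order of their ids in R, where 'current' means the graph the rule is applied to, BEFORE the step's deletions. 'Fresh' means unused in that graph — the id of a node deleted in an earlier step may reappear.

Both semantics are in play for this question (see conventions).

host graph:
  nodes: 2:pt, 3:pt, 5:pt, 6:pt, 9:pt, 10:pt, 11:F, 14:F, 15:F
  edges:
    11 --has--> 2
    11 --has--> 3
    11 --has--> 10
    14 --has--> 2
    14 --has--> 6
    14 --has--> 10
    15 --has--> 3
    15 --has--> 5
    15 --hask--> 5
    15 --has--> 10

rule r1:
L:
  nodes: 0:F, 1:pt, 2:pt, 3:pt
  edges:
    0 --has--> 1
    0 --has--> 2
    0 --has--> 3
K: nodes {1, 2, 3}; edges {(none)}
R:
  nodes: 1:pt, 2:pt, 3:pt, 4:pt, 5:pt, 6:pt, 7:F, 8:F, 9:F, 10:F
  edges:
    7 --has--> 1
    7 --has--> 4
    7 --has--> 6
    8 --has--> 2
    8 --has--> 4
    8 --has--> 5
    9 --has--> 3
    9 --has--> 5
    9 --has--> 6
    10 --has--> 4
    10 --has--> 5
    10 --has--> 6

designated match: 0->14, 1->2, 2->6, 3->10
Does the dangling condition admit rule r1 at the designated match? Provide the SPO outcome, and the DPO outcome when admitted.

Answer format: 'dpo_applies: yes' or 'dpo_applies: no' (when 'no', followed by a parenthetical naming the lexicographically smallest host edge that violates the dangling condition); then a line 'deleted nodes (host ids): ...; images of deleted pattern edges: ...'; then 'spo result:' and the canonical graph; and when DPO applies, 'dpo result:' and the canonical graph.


dpo_applies: yes
deleted nodes (host ids): 14; images of deleted pattern edges: (14,2,has); (14,6,has); (14,10,has)
spo result:
nodes: 2:pt, 3:pt, 5:pt, 6:pt, 9:pt, 10:pt, 11:F, 15:F, 16:pt, 17:pt, 18:pt, 19:F, 20:F, 21:F, 22:F
edges: (11,2,has); (11,3,has); (11,10,has); (15,3,has); (15,5,has); (15,5,hask); (15,10,has); (19,2,has); (19,16,has); (19,18,has); (20,6,has); (20,16,has); (20,17,has); (21,10,has); (21,17,has); (21,18,has); (22,16,has); (22,17,has); (22,18,has)
dpo result:
nodes: 2:pt, 3:pt, 5:pt, 6:pt, 9:pt, 10:pt, 11:F, 15:F, 16:pt, 17:pt, 18:pt, 19:F, 20:F, 21:F, 22:F
edges: (11,2,has); (11,3,has); (11,10,has); (15,3,has); (15,5,has); (15,5,hask); (15,10,has); (19,2,has); (19,16,has); (19,18,has); (20,6,has); (20,16,has); (20,17,has); (21,10,has); (21,17,has); (21,18,has); (22,16,has); (22,17,has); (22,18,has)
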